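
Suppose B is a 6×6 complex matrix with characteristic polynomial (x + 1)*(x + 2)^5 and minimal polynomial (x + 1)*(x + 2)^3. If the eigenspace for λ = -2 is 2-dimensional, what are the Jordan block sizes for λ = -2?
Block sizes for λ = -2: [3, 2]

Step 1 — from the characteristic polynomial, algebraic multiplicity of λ = -2 is 5. From dim ker(B − (-2)·I) = 2, there are exactly 2 Jordan blocks for λ = -2.
Step 2 — from the minimal polynomial, the factor (x + 2)^3 tells us the largest block for λ = -2 has size 3.
Step 3 — with total size 5, 2 blocks, and largest block 3, the block sizes (in nonincreasing order) are [3, 2].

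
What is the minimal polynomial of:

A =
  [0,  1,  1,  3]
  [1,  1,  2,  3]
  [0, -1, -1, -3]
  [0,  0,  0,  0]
x^3

The characteristic polynomial is χ_A(x) = x^4, so the eigenvalues are known. The minimal polynomial is
  m_A(x) = Π_λ (x − λ)^{k_λ}
where k_λ is the size of the *largest* Jordan block for λ (equivalently, the smallest k with (A − λI)^k v = 0 for every generalised eigenvector v of λ).

  λ = 0: largest Jordan block has size 3, contributing (x − 0)^3

So m_A(x) = x^3 = x^3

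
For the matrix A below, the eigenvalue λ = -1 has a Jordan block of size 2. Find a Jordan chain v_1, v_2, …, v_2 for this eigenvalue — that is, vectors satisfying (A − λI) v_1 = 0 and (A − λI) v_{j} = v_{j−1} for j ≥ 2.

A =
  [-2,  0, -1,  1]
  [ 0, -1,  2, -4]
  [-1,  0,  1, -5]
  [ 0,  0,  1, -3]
A Jordan chain for λ = -1 of length 2:
v_1 = (-1, 2, 2, 1)ᵀ
v_2 = (0, 0, 1, 0)ᵀ

Let N = A − (-1)·I. We want v_2 with N^2 v_2 = 0 but N^1 v_2 ≠ 0; then v_{j-1} := N · v_j for j = 2, …, 2.

Pick v_2 = (0, 0, 1, 0)ᵀ.
Then v_1 = N · v_2 = (-1, 2, 2, 1)ᵀ.

Sanity check: (A − (-1)·I) v_1 = (0, 0, 0, 0)ᵀ = 0. ✓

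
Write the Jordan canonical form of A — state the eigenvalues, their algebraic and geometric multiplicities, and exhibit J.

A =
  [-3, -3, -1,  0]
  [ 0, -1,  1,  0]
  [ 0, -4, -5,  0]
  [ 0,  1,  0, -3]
J_3(-3) ⊕ J_1(-3)

The characteristic polynomial is
  det(x·I − A) = x^4 + 12*x^3 + 54*x^2 + 108*x + 81 = (x + 3)^4

Eigenvalues and multiplicities (the geometric multiplicity of λ is n − rank(A − λI), which equals the number of Jordan blocks for λ):
  λ = -3: algebraic multiplicity = 4, geometric multiplicity = 2

Determining the block sizes for each eigenvalue:
  λ = -3: with am = 4 and gm = 2, the partition is not yet determined (e.g. several partitions of 4 into 2 parts exist). Let N = A − (-3)·I. Computing rank(N^1) = 2, rank(N^2) = 1, rank(N^3) = 0; the number of blocks of size ≥ j is rank(N^{j−1}) − rank(N^j), giving [2, 1, 1]. So we have 1 block(s) of size 3, 1 block(s) of size 1 → block sizes [3, 1]

Assembling the blocks gives a Jordan form
J =
  [-3,  1,  0,  0]
  [ 0, -3,  1,  0]
  [ 0,  0, -3,  0]
  [ 0,  0,  0, -3]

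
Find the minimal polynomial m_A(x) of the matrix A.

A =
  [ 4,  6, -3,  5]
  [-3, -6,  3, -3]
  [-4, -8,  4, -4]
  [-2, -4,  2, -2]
x^3

The characteristic polynomial is χ_A(x) = x^4, so the eigenvalues are known. The minimal polynomial is
  m_A(x) = Π_λ (x − λ)^{k_λ}
where k_λ is the size of the *largest* Jordan block for λ (equivalently, the smallest k with (A − λI)^k v = 0 for every generalised eigenvector v of λ).

  λ = 0: largest Jordan block has size 3, contributing (x − 0)^3

So m_A(x) = x^3 = x^3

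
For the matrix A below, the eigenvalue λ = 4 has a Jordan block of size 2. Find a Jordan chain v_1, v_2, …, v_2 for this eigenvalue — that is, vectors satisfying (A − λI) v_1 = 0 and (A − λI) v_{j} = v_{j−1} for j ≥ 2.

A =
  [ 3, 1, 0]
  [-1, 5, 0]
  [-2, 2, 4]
A Jordan chain for λ = 4 of length 2:
v_1 = (-1, -1, -2)ᵀ
v_2 = (1, 0, 0)ᵀ

Let N = A − (4)·I. We want v_2 with N^2 v_2 = 0 but N^1 v_2 ≠ 0; then v_{j-1} := N · v_j for j = 2, …, 2.

Pick v_2 = (1, 0, 0)ᵀ.
Then v_1 = N · v_2 = (-1, -1, -2)ᵀ.

Sanity check: (A − (4)·I) v_1 = (0, 0, 0)ᵀ = 0. ✓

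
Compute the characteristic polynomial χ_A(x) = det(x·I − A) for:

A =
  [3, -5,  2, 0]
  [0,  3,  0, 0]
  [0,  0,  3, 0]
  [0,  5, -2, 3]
x^4 - 12*x^3 + 54*x^2 - 108*x + 81

Expanding det(x·I − A) (e.g. by cofactor expansion or by noting that A is similar to its Jordan form J, which has the same characteristic polynomial as A) gives
  χ_A(x) = x^4 - 12*x^3 + 54*x^2 - 108*x + 81
which factors as (x - 3)^4. The eigenvalues (with algebraic multiplicities) are λ = 3 with multiplicity 4.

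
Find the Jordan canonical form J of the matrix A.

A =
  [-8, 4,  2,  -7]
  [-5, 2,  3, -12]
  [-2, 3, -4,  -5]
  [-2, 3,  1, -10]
J_3(-5) ⊕ J_1(-5)

The characteristic polynomial is
  det(x·I − A) = x^4 + 20*x^3 + 150*x^2 + 500*x + 625 = (x + 5)^4

Eigenvalues and multiplicities (the geometric multiplicity of λ is n − rank(A − λI), which equals the number of Jordan blocks for λ):
  λ = -5: algebraic multiplicity = 4, geometric multiplicity = 2

Determining the block sizes for each eigenvalue:
  λ = -5: with am = 4 and gm = 2, the partition is not yet determined (e.g. several partitions of 4 into 2 parts exist). Let N = A − (-5)·I. Computing rank(N^1) = 2, rank(N^2) = 1, rank(N^3) = 0; the number of blocks of size ≥ j is rank(N^{j−1}) − rank(N^j), giving [2, 1, 1]. So we have 1 block(s) of size 3, 1 block(s) of size 1 → block sizes [3, 1]

Assembling the blocks gives a Jordan form
J =
  [-5,  1,  0,  0]
  [ 0, -5,  1,  0]
  [ 0,  0, -5,  0]
  [ 0,  0,  0, -5]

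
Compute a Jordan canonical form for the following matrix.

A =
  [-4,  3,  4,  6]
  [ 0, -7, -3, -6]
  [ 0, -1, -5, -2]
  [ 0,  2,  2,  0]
J_3(-4) ⊕ J_1(-4)

The characteristic polynomial is
  det(x·I − A) = x^4 + 16*x^3 + 96*x^2 + 256*x + 256 = (x + 4)^4

Eigenvalues and multiplicities (the geometric multiplicity of λ is n − rank(A − λI), which equals the number of Jordan blocks for λ):
  λ = -4: algebraic multiplicity = 4, geometric multiplicity = 2

Determining the block sizes for each eigenvalue:
  λ = -4: with am = 4 and gm = 2, the partition is not yet determined (e.g. several partitions of 4 into 2 parts exist). Let N = A − (-4)·I. Computing rank(N^1) = 2, rank(N^2) = 1, rank(N^3) = 0; the number of blocks of size ≥ j is rank(N^{j−1}) − rank(N^j), giving [2, 1, 1]. So we have 1 block(s) of size 3, 1 block(s) of size 1 → block sizes [3, 1]

Assembling the blocks gives a Jordan form
J =
  [-4,  1,  0,  0]
  [ 0, -4,  1,  0]
  [ 0,  0, -4,  0]
  [ 0,  0,  0, -4]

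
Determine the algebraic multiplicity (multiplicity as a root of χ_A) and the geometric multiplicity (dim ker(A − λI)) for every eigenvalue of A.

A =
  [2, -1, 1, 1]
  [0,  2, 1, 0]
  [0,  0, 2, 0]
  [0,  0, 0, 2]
λ = 2: alg = 4, geom = 2

Step 1 — factor the characteristic polynomial to read off the algebraic multiplicities:
  χ_A(x) = (x - 2)^4

Step 2 — compute geometric multiplicities via the rank-nullity identity g(λ) = n − rank(A − λI):
  rank(A − (2)·I) = 2, so dim ker(A − (2)·I) = n − 2 = 2

Summary:
  λ = 2: algebraic multiplicity = 4, geometric multiplicity = 2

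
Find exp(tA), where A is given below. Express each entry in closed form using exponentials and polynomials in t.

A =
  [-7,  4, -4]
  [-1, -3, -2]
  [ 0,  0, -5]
e^{tA} =
  [-2*t*exp(-5*t) + exp(-5*t), 4*t*exp(-5*t), -4*t*exp(-5*t)]
  [-t*exp(-5*t), 2*t*exp(-5*t) + exp(-5*t), -2*t*exp(-5*t)]
  [0, 0, exp(-5*t)]

Strategy: write A = P · J · P⁻¹ where J is a Jordan canonical form, so e^{tA} = P · e^{tJ} · P⁻¹, and e^{tJ} can be computed block-by-block.

A has Jordan form
J =
  [-5,  1,  0]
  [ 0, -5,  0]
  [ 0,  0, -5]
(up to reordering of blocks).

Per-block formulas:
  For a 1×1 block at λ = -5: exp(t · [-5]) = [e^(-5t)].
  For a 2×2 Jordan block J_2(-5): exp(t · J_2(-5)) = e^(-5t)·(I + t·N), where N is the 2×2 nilpotent shift.

After assembling e^{tJ} and conjugating by P, we get:

e^{tA} =
  [-2*t*exp(-5*t) + exp(-5*t), 4*t*exp(-5*t), -4*t*exp(-5*t)]
  [-t*exp(-5*t), 2*t*exp(-5*t) + exp(-5*t), -2*t*exp(-5*t)]
  [0, 0, exp(-5*t)]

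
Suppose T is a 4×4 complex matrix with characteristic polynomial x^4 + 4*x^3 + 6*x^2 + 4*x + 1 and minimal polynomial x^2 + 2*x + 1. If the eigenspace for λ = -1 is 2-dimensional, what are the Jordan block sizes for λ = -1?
Block sizes for λ = -1: [2, 2]

Step 1 — from the characteristic polynomial, algebraic multiplicity of λ = -1 is 4. From dim ker(T − (-1)·I) = 2, there are exactly 2 Jordan blocks for λ = -1.
Step 2 — from the minimal polynomial, the factor (x + 1)^2 tells us the largest block for λ = -1 has size 2.
Step 3 — with total size 4, 2 blocks, and largest block 2, the block sizes (in nonincreasing order) are [2, 2].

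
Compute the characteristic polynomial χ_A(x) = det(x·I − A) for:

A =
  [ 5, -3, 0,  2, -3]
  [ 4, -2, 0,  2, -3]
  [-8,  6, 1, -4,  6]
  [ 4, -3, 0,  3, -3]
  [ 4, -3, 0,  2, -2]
x^5 - 5*x^4 + 10*x^3 - 10*x^2 + 5*x - 1

Expanding det(x·I − A) (e.g. by cofactor expansion or by noting that A is similar to its Jordan form J, which has the same characteristic polynomial as A) gives
  χ_A(x) = x^5 - 5*x^4 + 10*x^3 - 10*x^2 + 5*x - 1
which factors as (x - 1)^5. The eigenvalues (with algebraic multiplicities) are λ = 1 with multiplicity 5.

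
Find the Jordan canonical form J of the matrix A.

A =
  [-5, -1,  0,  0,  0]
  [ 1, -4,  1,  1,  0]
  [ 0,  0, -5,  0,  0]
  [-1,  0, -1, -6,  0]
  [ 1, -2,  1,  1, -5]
J_3(-5) ⊕ J_1(-5) ⊕ J_1(-5)

The characteristic polynomial is
  det(x·I − A) = x^5 + 25*x^4 + 250*x^3 + 1250*x^2 + 3125*x + 3125 = (x + 5)^5

Eigenvalues and multiplicities (the geometric multiplicity of λ is n − rank(A − λI), which equals the number of Jordan blocks for λ):
  λ = -5: algebraic multiplicity = 5, geometric multiplicity = 3

Determining the block sizes for each eigenvalue:
  λ = -5: with am = 5 and gm = 3, the partition is not yet determined (e.g. several partitions of 5 into 3 parts exist). Let N = A − (-5)·I. Computing rank(N^1) = 2, rank(N^2) = 1, rank(N^3) = 0; the number of blocks of size ≥ j is rank(N^{j−1}) − rank(N^j), giving [3, 1, 1]. So we have 1 block(s) of size 3, 2 block(s) of size 1 → block sizes [3, 1, 1]

Assembling the blocks gives a Jordan form
J =
  [-5,  1,  0,  0,  0]
  [ 0, -5,  1,  0,  0]
  [ 0,  0, -5,  0,  0]
  [ 0,  0,  0, -5,  0]
  [ 0,  0,  0,  0, -5]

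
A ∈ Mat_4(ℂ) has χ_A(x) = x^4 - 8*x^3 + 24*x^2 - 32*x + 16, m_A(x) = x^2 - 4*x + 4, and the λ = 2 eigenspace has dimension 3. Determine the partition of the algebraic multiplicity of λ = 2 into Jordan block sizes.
Block sizes for λ = 2: [2, 1, 1]

Step 1 — from the characteristic polynomial, algebraic multiplicity of λ = 2 is 4. From dim ker(A − (2)·I) = 3, there are exactly 3 Jordan blocks for λ = 2.
Step 2 — from the minimal polynomial, the factor (x − 2)^2 tells us the largest block for λ = 2 has size 2.
Step 3 — with total size 4, 3 blocks, and largest block 2, the block sizes (in nonincreasing order) are [2, 1, 1].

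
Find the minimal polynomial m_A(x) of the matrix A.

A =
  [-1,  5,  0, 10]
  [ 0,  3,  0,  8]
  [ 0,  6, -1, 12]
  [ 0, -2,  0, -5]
x^2 + 2*x + 1

The characteristic polynomial is χ_A(x) = (x + 1)^4, so the eigenvalues are known. The minimal polynomial is
  m_A(x) = Π_λ (x − λ)^{k_λ}
where k_λ is the size of the *largest* Jordan block for λ (equivalently, the smallest k with (A − λI)^k v = 0 for every generalised eigenvector v of λ).

  λ = -1: largest Jordan block has size 2, contributing (x + 1)^2

So m_A(x) = (x + 1)^2 = x^2 + 2*x + 1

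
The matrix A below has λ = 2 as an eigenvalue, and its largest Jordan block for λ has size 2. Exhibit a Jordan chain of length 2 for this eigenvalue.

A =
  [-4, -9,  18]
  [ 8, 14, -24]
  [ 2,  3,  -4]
A Jordan chain for λ = 2 of length 2:
v_1 = (-6, 8, 2)ᵀ
v_2 = (1, 0, 0)ᵀ

Let N = A − (2)·I. We want v_2 with N^2 v_2 = 0 but N^1 v_2 ≠ 0; then v_{j-1} := N · v_j for j = 2, …, 2.

Pick v_2 = (1, 0, 0)ᵀ.
Then v_1 = N · v_2 = (-6, 8, 2)ᵀ.

Sanity check: (A − (2)·I) v_1 = (0, 0, 0)ᵀ = 0. ✓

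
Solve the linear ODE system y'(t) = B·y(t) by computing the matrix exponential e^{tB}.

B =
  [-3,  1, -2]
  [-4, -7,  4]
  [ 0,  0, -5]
e^{tB} =
  [2*t*exp(-5*t) + exp(-5*t), t*exp(-5*t), -2*t*exp(-5*t)]
  [-4*t*exp(-5*t), -2*t*exp(-5*t) + exp(-5*t), 4*t*exp(-5*t)]
  [0, 0, exp(-5*t)]

Strategy: write B = P · J · P⁻¹ where J is a Jordan canonical form, so e^{tB} = P · e^{tJ} · P⁻¹, and e^{tJ} can be computed block-by-block.

B has Jordan form
J =
  [-5,  1,  0]
  [ 0, -5,  0]
  [ 0,  0, -5]
(up to reordering of blocks).

Per-block formulas:
  For a 1×1 block at λ = -5: exp(t · [-5]) = [e^(-5t)].
  For a 2×2 Jordan block J_2(-5): exp(t · J_2(-5)) = e^(-5t)·(I + t·N), where N is the 2×2 nilpotent shift.

After assembling e^{tJ} and conjugating by P, we get:

e^{tB} =
  [2*t*exp(-5*t) + exp(-5*t), t*exp(-5*t), -2*t*exp(-5*t)]
  [-4*t*exp(-5*t), -2*t*exp(-5*t) + exp(-5*t), 4*t*exp(-5*t)]
  [0, 0, exp(-5*t)]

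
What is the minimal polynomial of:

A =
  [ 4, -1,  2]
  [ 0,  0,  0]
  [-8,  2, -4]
x^2

The characteristic polynomial is χ_A(x) = x^3, so the eigenvalues are known. The minimal polynomial is
  m_A(x) = Π_λ (x − λ)^{k_λ}
where k_λ is the size of the *largest* Jordan block for λ (equivalently, the smallest k with (A − λI)^k v = 0 for every generalised eigenvector v of λ).

  λ = 0: largest Jordan block has size 2, contributing (x − 0)^2

So m_A(x) = x^2 = x^2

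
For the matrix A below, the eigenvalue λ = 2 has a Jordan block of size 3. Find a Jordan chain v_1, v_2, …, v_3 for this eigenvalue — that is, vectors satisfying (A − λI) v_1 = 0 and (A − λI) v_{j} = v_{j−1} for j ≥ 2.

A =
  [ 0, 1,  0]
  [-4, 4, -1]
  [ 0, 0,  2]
A Jordan chain for λ = 2 of length 3:
v_1 = (-1, -2, 0)ᵀ
v_2 = (0, -1, 0)ᵀ
v_3 = (0, 0, 1)ᵀ

Let N = A − (2)·I. We want v_3 with N^3 v_3 = 0 but N^2 v_3 ≠ 0; then v_{j-1} := N · v_j for j = 3, …, 2.

Pick v_3 = (0, 0, 1)ᵀ.
Then v_2 = N · v_3 = (0, -1, 0)ᵀ.
Then v_1 = N · v_2 = (-1, -2, 0)ᵀ.

Sanity check: (A − (2)·I) v_1 = (0, 0, 0)ᵀ = 0. ✓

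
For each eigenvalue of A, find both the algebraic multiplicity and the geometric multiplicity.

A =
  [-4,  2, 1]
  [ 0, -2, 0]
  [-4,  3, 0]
λ = -2: alg = 3, geom = 1

Step 1 — factor the characteristic polynomial to read off the algebraic multiplicities:
  χ_A(x) = (x + 2)^3

Step 2 — compute geometric multiplicities via the rank-nullity identity g(λ) = n − rank(A − λI):
  rank(A − (-2)·I) = 2, so dim ker(A − (-2)·I) = n − 2 = 1

Summary:
  λ = -2: algebraic multiplicity = 3, geometric multiplicity = 1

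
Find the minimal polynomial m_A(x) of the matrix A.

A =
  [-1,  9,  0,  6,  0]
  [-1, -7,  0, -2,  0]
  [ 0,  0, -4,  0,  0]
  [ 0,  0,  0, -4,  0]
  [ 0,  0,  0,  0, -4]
x^2 + 8*x + 16

The characteristic polynomial is χ_A(x) = (x + 4)^5, so the eigenvalues are known. The minimal polynomial is
  m_A(x) = Π_λ (x − λ)^{k_λ}
where k_λ is the size of the *largest* Jordan block for λ (equivalently, the smallest k with (A − λI)^k v = 0 for every generalised eigenvector v of λ).

  λ = -4: largest Jordan block has size 2, contributing (x + 4)^2

So m_A(x) = (x + 4)^2 = x^2 + 8*x + 16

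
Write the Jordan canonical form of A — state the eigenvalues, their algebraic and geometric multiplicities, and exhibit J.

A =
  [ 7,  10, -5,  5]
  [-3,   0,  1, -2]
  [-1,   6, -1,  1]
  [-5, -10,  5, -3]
J_1(-3) ⊕ J_2(2) ⊕ J_1(2)

The characteristic polynomial is
  det(x·I − A) = x^4 - 3*x^3 - 6*x^2 + 28*x - 24 = (x - 2)^3*(x + 3)

Eigenvalues and multiplicities (the geometric multiplicity of λ is n − rank(A − λI), which equals the number of Jordan blocks for λ):
  λ = -3: algebraic multiplicity = 1, geometric multiplicity = 1
  λ = 2: algebraic multiplicity = 3, geometric multiplicity = 2

Determining the block sizes for each eigenvalue:
  λ = -3: one block (gm = 1), so the single block has size am = 1 → block sizes [1]
  λ = 2: 2 blocks summing to 3 forces exactly one block of size 2 and the rest size 1 → block sizes [2, 1]

Assembling the blocks gives a Jordan form
J =
  [-3, 0, 0, 0]
  [ 0, 2, 1, 0]
  [ 0, 0, 2, 0]
  [ 0, 0, 0, 2]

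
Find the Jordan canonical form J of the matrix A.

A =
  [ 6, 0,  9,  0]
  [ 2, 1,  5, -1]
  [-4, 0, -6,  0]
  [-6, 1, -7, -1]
J_2(0) ⊕ J_2(0)

The characteristic polynomial is
  det(x·I − A) = x^4

Eigenvalues and multiplicities (the geometric multiplicity of λ is n − rank(A − λI), which equals the number of Jordan blocks for λ):
  λ = 0: algebraic multiplicity = 4, geometric multiplicity = 2

Determining the block sizes for each eigenvalue:
  λ = 0: with am = 4 and gm = 2, the partition is not yet determined (e.g. several partitions of 4 into 2 parts exist). Let N = A − (0)·I. Computing rank(N^1) = 2, rank(N^2) = 0; the number of blocks of size ≥ j is rank(N^{j−1}) − rank(N^j), giving [2, 2]. So we have 2 block(s) of size 2 → block sizes [2, 2]

Assembling the blocks gives a Jordan form
J =
  [0, 1, 0, 0]
  [0, 0, 0, 0]
  [0, 0, 0, 1]
  [0, 0, 0, 0]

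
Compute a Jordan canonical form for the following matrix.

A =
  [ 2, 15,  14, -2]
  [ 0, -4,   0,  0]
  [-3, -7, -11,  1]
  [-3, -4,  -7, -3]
J_2(-4) ⊕ J_2(-4)

The characteristic polynomial is
  det(x·I − A) = x^4 + 16*x^3 + 96*x^2 + 256*x + 256 = (x + 4)^4

Eigenvalues and multiplicities (the geometric multiplicity of λ is n − rank(A − λI), which equals the number of Jordan blocks for λ):
  λ = -4: algebraic multiplicity = 4, geometric multiplicity = 2

Determining the block sizes for each eigenvalue:
  λ = -4: with am = 4 and gm = 2, the partition is not yet determined (e.g. several partitions of 4 into 2 parts exist). Let N = A − (-4)·I. Computing rank(N^1) = 2, rank(N^2) = 0; the number of blocks of size ≥ j is rank(N^{j−1}) − rank(N^j), giving [2, 2]. So we have 2 block(s) of size 2 → block sizes [2, 2]

Assembling the blocks gives a Jordan form
J =
  [-4,  1,  0,  0]
  [ 0, -4,  0,  0]
  [ 0,  0, -4,  1]
  [ 0,  0,  0, -4]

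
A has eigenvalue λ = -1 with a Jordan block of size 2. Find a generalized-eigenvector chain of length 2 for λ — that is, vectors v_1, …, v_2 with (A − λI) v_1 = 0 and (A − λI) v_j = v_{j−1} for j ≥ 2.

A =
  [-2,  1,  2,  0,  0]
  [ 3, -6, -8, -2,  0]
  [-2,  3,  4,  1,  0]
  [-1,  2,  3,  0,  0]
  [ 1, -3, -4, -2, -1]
A Jordan chain for λ = -1 of length 2:
v_1 = (-1, 3, -2, -1, 1)ᵀ
v_2 = (1, 0, 0, 0, 0)ᵀ

Let N = A − (-1)·I. We want v_2 with N^2 v_2 = 0 but N^1 v_2 ≠ 0; then v_{j-1} := N · v_j for j = 2, …, 2.

Pick v_2 = (1, 0, 0, 0, 0)ᵀ.
Then v_1 = N · v_2 = (-1, 3, -2, -1, 1)ᵀ.

Sanity check: (A − (-1)·I) v_1 = (0, 0, 0, 0, 0)ᵀ = 0. ✓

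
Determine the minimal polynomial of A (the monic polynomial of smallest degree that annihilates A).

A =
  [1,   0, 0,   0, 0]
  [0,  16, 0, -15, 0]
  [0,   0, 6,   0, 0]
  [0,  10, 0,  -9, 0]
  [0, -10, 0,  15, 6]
x^2 - 7*x + 6

The characteristic polynomial is χ_A(x) = (x - 6)^3*(x - 1)^2, so the eigenvalues are known. The minimal polynomial is
  m_A(x) = Π_λ (x − λ)^{k_λ}
where k_λ is the size of the *largest* Jordan block for λ (equivalently, the smallest k with (A − λI)^k v = 0 for every generalised eigenvector v of λ).

  λ = 1: largest Jordan block has size 1, contributing (x − 1)
  λ = 6: largest Jordan block has size 1, contributing (x − 6)

So m_A(x) = (x - 6)*(x - 1) = x^2 - 7*x + 6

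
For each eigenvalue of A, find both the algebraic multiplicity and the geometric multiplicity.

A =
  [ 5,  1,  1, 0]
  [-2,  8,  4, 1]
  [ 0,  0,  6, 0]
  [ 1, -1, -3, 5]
λ = 6: alg = 4, geom = 2

Step 1 — factor the characteristic polynomial to read off the algebraic multiplicities:
  χ_A(x) = (x - 6)^4

Step 2 — compute geometric multiplicities via the rank-nullity identity g(λ) = n − rank(A − λI):
  rank(A − (6)·I) = 2, so dim ker(A − (6)·I) = n − 2 = 2

Summary:
  λ = 6: algebraic multiplicity = 4, geometric multiplicity = 2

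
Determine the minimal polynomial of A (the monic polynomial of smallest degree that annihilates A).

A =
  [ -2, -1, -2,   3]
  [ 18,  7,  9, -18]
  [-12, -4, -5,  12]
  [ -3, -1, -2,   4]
x^3 - 3*x^2 + 3*x - 1

The characteristic polynomial is χ_A(x) = (x - 1)^4, so the eigenvalues are known. The minimal polynomial is
  m_A(x) = Π_λ (x − λ)^{k_λ}
where k_λ is the size of the *largest* Jordan block for λ (equivalently, the smallest k with (A − λI)^k v = 0 for every generalised eigenvector v of λ).

  λ = 1: largest Jordan block has size 3, contributing (x − 1)^3

So m_A(x) = (x - 1)^3 = x^3 - 3*x^2 + 3*x - 1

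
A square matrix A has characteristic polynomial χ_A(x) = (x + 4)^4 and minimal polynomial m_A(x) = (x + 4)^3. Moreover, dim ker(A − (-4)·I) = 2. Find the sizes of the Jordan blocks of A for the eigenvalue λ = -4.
Block sizes for λ = -4: [3, 1]

Step 1 — from the characteristic polynomial, algebraic multiplicity of λ = -4 is 4. From dim ker(A − (-4)·I) = 2, there are exactly 2 Jordan blocks for λ = -4.
Step 2 — from the minimal polynomial, the factor (x + 4)^3 tells us the largest block for λ = -4 has size 3.
Step 3 — with total size 4, 2 blocks, and largest block 3, the block sizes (in nonincreasing order) are [3, 1].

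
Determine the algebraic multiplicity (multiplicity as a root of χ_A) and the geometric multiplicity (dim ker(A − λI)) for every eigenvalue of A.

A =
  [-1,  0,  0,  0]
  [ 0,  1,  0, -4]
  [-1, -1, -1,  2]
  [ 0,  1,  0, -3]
λ = -1: alg = 4, geom = 2

Step 1 — factor the characteristic polynomial to read off the algebraic multiplicities:
  χ_A(x) = (x + 1)^4

Step 2 — compute geometric multiplicities via the rank-nullity identity g(λ) = n − rank(A − λI):
  rank(A − (-1)·I) = 2, so dim ker(A − (-1)·I) = n − 2 = 2

Summary:
  λ = -1: algebraic multiplicity = 4, geometric multiplicity = 2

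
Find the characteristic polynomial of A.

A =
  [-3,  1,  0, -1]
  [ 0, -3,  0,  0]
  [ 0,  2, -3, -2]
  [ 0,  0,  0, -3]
x^4 + 12*x^3 + 54*x^2 + 108*x + 81

Expanding det(x·I − A) (e.g. by cofactor expansion or by noting that A is similar to its Jordan form J, which has the same characteristic polynomial as A) gives
  χ_A(x) = x^4 + 12*x^3 + 54*x^2 + 108*x + 81
which factors as (x + 3)^4. The eigenvalues (with algebraic multiplicities) are λ = -3 with multiplicity 4.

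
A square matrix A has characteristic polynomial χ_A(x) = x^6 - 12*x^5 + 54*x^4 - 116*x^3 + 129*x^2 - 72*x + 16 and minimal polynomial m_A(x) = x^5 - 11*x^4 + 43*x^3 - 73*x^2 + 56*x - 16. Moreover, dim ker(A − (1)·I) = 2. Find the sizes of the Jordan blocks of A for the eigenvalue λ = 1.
Block sizes for λ = 1: [3, 1]

Step 1 — from the characteristic polynomial, algebraic multiplicity of λ = 1 is 4. From dim ker(A − (1)·I) = 2, there are exactly 2 Jordan blocks for λ = 1.
Step 2 — from the minimal polynomial, the factor (x − 1)^3 tells us the largest block for λ = 1 has size 3.
Step 3 — with total size 4, 2 blocks, and largest block 3, the block sizes (in nonincreasing order) are [3, 1].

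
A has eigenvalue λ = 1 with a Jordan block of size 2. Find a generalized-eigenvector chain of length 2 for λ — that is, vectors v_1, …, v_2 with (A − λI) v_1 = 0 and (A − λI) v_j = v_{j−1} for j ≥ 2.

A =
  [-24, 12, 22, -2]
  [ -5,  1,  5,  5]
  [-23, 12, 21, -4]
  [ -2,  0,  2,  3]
A Jordan chain for λ = 1 of length 2:
v_1 = (-16, -20, -8, -8)ᵀ
v_2 = (4, 7, 0, 0)ᵀ

Let N = A − (1)·I. We want v_2 with N^2 v_2 = 0 but N^1 v_2 ≠ 0; then v_{j-1} := N · v_j for j = 2, …, 2.

Pick v_2 = (4, 7, 0, 0)ᵀ.
Then v_1 = N · v_2 = (-16, -20, -8, -8)ᵀ.

Sanity check: (A − (1)·I) v_1 = (0, 0, 0, 0)ᵀ = 0. ✓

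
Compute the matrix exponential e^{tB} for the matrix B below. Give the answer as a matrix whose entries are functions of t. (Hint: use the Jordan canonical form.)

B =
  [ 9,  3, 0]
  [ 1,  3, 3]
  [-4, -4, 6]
e^{tB} =
  [6*t^2*exp(6*t) + 3*t*exp(6*t) + exp(6*t), 3*t*exp(6*t), 9*t^2*exp(6*t)/2]
  [-6*t^2*exp(6*t) + t*exp(6*t), -3*t*exp(6*t) + exp(6*t), -9*t^2*exp(6*t)/2 + 3*t*exp(6*t)]
  [-8*t^2*exp(6*t) - 4*t*exp(6*t), -4*t*exp(6*t), -6*t^2*exp(6*t) + exp(6*t)]

Strategy: write B = P · J · P⁻¹ where J is a Jordan canonical form, so e^{tB} = P · e^{tJ} · P⁻¹, and e^{tJ} can be computed block-by-block.

B has Jordan form
J =
  [6, 1, 0]
  [0, 6, 1]
  [0, 0, 6]
(up to reordering of blocks).

Per-block formulas:
  For a 3×3 Jordan block J_3(6): exp(t · J_3(6)) = e^(6t)·(I + t·N + (t^2/2)·N^2), where N is the 3×3 nilpotent shift.

After assembling e^{tJ} and conjugating by P, we get:

e^{tB} =
  [6*t^2*exp(6*t) + 3*t*exp(6*t) + exp(6*t), 3*t*exp(6*t), 9*t^2*exp(6*t)/2]
  [-6*t^2*exp(6*t) + t*exp(6*t), -3*t*exp(6*t) + exp(6*t), -9*t^2*exp(6*t)/2 + 3*t*exp(6*t)]
  [-8*t^2*exp(6*t) - 4*t*exp(6*t), -4*t*exp(6*t), -6*t^2*exp(6*t) + exp(6*t)]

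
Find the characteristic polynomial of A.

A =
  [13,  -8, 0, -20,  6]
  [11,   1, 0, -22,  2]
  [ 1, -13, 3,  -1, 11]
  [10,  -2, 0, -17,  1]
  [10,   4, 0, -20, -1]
x^5 + x^4 - 38*x^3 + 18*x^2 + 405*x - 675

Expanding det(x·I − A) (e.g. by cofactor expansion or by noting that A is similar to its Jordan form J, which has the same characteristic polynomial as A) gives
  χ_A(x) = x^5 + x^4 - 38*x^3 + 18*x^2 + 405*x - 675
which factors as (x - 3)^3*(x + 5)^2. The eigenvalues (with algebraic multiplicities) are λ = -5 with multiplicity 2, λ = 3 with multiplicity 3.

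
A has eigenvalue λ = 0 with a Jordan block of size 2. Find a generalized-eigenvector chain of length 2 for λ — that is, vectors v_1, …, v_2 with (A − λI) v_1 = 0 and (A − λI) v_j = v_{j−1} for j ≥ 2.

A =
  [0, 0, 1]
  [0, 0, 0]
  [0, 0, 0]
A Jordan chain for λ = 0 of length 2:
v_1 = (1, 0, 0)ᵀ
v_2 = (0, 0, 1)ᵀ

Let N = A − (0)·I. We want v_2 with N^2 v_2 = 0 but N^1 v_2 ≠ 0; then v_{j-1} := N · v_j for j = 2, …, 2.

Pick v_2 = (0, 0, 1)ᵀ.
Then v_1 = N · v_2 = (1, 0, 0)ᵀ.

Sanity check: (A − (0)·I) v_1 = (0, 0, 0)ᵀ = 0. ✓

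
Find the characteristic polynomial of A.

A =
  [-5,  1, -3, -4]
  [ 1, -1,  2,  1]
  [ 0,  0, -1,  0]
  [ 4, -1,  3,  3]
x^4 + 4*x^3 + 6*x^2 + 4*x + 1

Expanding det(x·I − A) (e.g. by cofactor expansion or by noting that A is similar to its Jordan form J, which has the same characteristic polynomial as A) gives
  χ_A(x) = x^4 + 4*x^3 + 6*x^2 + 4*x + 1
which factors as (x + 1)^4. The eigenvalues (with algebraic multiplicities) are λ = -1 with multiplicity 4.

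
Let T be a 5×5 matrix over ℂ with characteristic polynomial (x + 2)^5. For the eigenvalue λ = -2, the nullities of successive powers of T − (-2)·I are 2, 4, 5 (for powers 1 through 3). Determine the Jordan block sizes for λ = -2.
Block sizes for λ = -2: [3, 2]

From the dimensions of kernels of powers, the number of Jordan blocks of size at least j is d_j − d_{j−1} where d_j = dim ker(N^j) (with d_0 = 0). Computing the differences gives [2, 2, 1].
The number of blocks of size exactly k is (#blocks of size ≥ k) − (#blocks of size ≥ k + 1), so the partition is: 1 block(s) of size 2, 1 block(s) of size 3.
In nonincreasing order the block sizes are [3, 2].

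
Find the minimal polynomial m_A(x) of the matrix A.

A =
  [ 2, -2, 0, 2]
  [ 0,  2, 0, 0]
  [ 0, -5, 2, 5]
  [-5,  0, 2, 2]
x^3 - 6*x^2 + 12*x - 8

The characteristic polynomial is χ_A(x) = (x - 2)^4, so the eigenvalues are known. The minimal polynomial is
  m_A(x) = Π_λ (x − λ)^{k_λ}
where k_λ is the size of the *largest* Jordan block for λ (equivalently, the smallest k with (A − λI)^k v = 0 for every generalised eigenvector v of λ).

  λ = 2: largest Jordan block has size 3, contributing (x − 2)^3

So m_A(x) = (x - 2)^3 = x^3 - 6*x^2 + 12*x - 8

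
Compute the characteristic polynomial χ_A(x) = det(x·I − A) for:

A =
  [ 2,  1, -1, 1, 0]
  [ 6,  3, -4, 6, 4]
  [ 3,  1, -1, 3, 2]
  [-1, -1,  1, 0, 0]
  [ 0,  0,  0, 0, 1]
x^5 - 5*x^4 + 10*x^3 - 10*x^2 + 5*x - 1

Expanding det(x·I − A) (e.g. by cofactor expansion or by noting that A is similar to its Jordan form J, which has the same characteristic polynomial as A) gives
  χ_A(x) = x^5 - 5*x^4 + 10*x^3 - 10*x^2 + 5*x - 1
which factors as (x - 1)^5. The eigenvalues (with algebraic multiplicities) are λ = 1 with multiplicity 5.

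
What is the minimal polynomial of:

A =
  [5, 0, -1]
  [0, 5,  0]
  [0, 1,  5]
x^3 - 15*x^2 + 75*x - 125

The characteristic polynomial is χ_A(x) = (x - 5)^3, so the eigenvalues are known. The minimal polynomial is
  m_A(x) = Π_λ (x − λ)^{k_λ}
where k_λ is the size of the *largest* Jordan block for λ (equivalently, the smallest k with (A − λI)^k v = 0 for every generalised eigenvector v of λ).

  λ = 5: largest Jordan block has size 3, contributing (x − 5)^3

So m_A(x) = (x - 5)^3 = x^3 - 15*x^2 + 75*x - 125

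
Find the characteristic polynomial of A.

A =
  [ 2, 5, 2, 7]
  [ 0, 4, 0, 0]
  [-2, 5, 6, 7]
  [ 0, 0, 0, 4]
x^4 - 16*x^3 + 96*x^2 - 256*x + 256

Expanding det(x·I − A) (e.g. by cofactor expansion or by noting that A is similar to its Jordan form J, which has the same characteristic polynomial as A) gives
  χ_A(x) = x^4 - 16*x^3 + 96*x^2 - 256*x + 256
which factors as (x - 4)^4. The eigenvalues (with algebraic multiplicities) are λ = 4 with multiplicity 4.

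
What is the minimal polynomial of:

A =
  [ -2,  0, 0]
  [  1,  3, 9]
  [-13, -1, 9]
x^3 - 10*x^2 + 12*x + 72

The characteristic polynomial is χ_A(x) = (x - 6)^2*(x + 2), so the eigenvalues are known. The minimal polynomial is
  m_A(x) = Π_λ (x − λ)^{k_λ}
where k_λ is the size of the *largest* Jordan block for λ (equivalently, the smallest k with (A − λI)^k v = 0 for every generalised eigenvector v of λ).

  λ = -2: largest Jordan block has size 1, contributing (x + 2)
  λ = 6: largest Jordan block has size 2, contributing (x − 6)^2

So m_A(x) = (x - 6)^2*(x + 2) = x^3 - 10*x^2 + 12*x + 72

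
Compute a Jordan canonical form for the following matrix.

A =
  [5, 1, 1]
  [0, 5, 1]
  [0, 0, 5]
J_3(5)

The characteristic polynomial is
  det(x·I − A) = x^3 - 15*x^2 + 75*x - 125 = (x - 5)^3

Eigenvalues and multiplicities (the geometric multiplicity of λ is n − rank(A − λI), which equals the number of Jordan blocks for λ):
  λ = 5: algebraic multiplicity = 3, geometric multiplicity = 1

Determining the block sizes for each eigenvalue:
  λ = 5: one block (gm = 1), so the single block has size am = 3 → block sizes [3]

Assembling the blocks gives a Jordan form
J =
  [5, 1, 0]
  [0, 5, 1]
  [0, 0, 5]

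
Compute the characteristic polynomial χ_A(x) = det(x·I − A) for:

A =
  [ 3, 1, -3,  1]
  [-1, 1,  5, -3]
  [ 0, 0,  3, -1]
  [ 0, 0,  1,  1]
x^4 - 8*x^3 + 24*x^2 - 32*x + 16

Expanding det(x·I − A) (e.g. by cofactor expansion or by noting that A is similar to its Jordan form J, which has the same characteristic polynomial as A) gives
  χ_A(x) = x^4 - 8*x^3 + 24*x^2 - 32*x + 16
which factors as (x - 2)^4. The eigenvalues (with algebraic multiplicities) are λ = 2 with multiplicity 4.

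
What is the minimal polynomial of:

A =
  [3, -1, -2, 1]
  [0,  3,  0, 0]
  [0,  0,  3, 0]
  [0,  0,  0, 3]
x^2 - 6*x + 9

The characteristic polynomial is χ_A(x) = (x - 3)^4, so the eigenvalues are known. The minimal polynomial is
  m_A(x) = Π_λ (x − λ)^{k_λ}
where k_λ is the size of the *largest* Jordan block for λ (equivalently, the smallest k with (A − λI)^k v = 0 for every generalised eigenvector v of λ).

  λ = 3: largest Jordan block has size 2, contributing (x − 3)^2

So m_A(x) = (x - 3)^2 = x^2 - 6*x + 9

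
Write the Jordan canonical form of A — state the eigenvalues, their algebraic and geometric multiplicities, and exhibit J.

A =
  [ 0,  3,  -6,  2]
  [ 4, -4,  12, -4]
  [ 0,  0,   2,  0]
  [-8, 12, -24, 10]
J_2(2) ⊕ J_1(2) ⊕ J_1(2)

The characteristic polynomial is
  det(x·I − A) = x^4 - 8*x^3 + 24*x^2 - 32*x + 16 = (x - 2)^4

Eigenvalues and multiplicities (the geometric multiplicity of λ is n − rank(A − λI), which equals the number of Jordan blocks for λ):
  λ = 2: algebraic multiplicity = 4, geometric multiplicity = 3

Determining the block sizes for each eigenvalue:
  λ = 2: 3 blocks summing to 4 forces exactly one block of size 2 and the rest size 1 → block sizes [2, 1, 1]

Assembling the blocks gives a Jordan form
J =
  [2, 1, 0, 0]
  [0, 2, 0, 0]
  [0, 0, 2, 0]
  [0, 0, 0, 2]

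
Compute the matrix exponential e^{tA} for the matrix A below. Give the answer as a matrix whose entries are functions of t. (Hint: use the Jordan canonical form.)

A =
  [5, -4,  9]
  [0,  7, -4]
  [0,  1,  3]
e^{tA} =
  [exp(5*t), t^2*exp(5*t)/2 - 4*t*exp(5*t), -t^2*exp(5*t) + 9*t*exp(5*t)]
  [0, 2*t*exp(5*t) + exp(5*t), -4*t*exp(5*t)]
  [0, t*exp(5*t), -2*t*exp(5*t) + exp(5*t)]

Strategy: write A = P · J · P⁻¹ where J is a Jordan canonical form, so e^{tA} = P · e^{tJ} · P⁻¹, and e^{tJ} can be computed block-by-block.

A has Jordan form
J =
  [5, 1, 0]
  [0, 5, 1]
  [0, 0, 5]
(up to reordering of blocks).

Per-block formulas:
  For a 3×3 Jordan block J_3(5): exp(t · J_3(5)) = e^(5t)·(I + t·N + (t^2/2)·N^2), where N is the 3×3 nilpotent shift.

After assembling e^{tJ} and conjugating by P, we get:

e^{tA} =
  [exp(5*t), t^2*exp(5*t)/2 - 4*t*exp(5*t), -t^2*exp(5*t) + 9*t*exp(5*t)]
  [0, 2*t*exp(5*t) + exp(5*t), -4*t*exp(5*t)]
  [0, t*exp(5*t), -2*t*exp(5*t) + exp(5*t)]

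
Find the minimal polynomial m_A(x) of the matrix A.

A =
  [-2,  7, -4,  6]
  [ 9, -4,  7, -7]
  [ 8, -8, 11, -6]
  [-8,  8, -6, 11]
x^4 - 16*x^3 + 90*x^2 - 200*x + 125

The characteristic polynomial is χ_A(x) = (x - 5)^3*(x - 1), so the eigenvalues are known. The minimal polynomial is
  m_A(x) = Π_λ (x − λ)^{k_λ}
where k_λ is the size of the *largest* Jordan block for λ (equivalently, the smallest k with (A − λI)^k v = 0 for every generalised eigenvector v of λ).

  λ = 1: largest Jordan block has size 1, contributing (x − 1)
  λ = 5: largest Jordan block has size 3, contributing (x − 5)^3

So m_A(x) = (x - 5)^3*(x - 1) = x^4 - 16*x^3 + 90*x^2 - 200*x + 125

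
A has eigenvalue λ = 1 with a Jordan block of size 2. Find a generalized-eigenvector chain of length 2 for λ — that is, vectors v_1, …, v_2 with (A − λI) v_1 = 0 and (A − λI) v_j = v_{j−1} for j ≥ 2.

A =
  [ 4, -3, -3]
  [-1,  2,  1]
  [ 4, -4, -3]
A Jordan chain for λ = 1 of length 2:
v_1 = (3, -1, 4)ᵀ
v_2 = (1, 0, 0)ᵀ

Let N = A − (1)·I. We want v_2 with N^2 v_2 = 0 but N^1 v_2 ≠ 0; then v_{j-1} := N · v_j for j = 2, …, 2.

Pick v_2 = (1, 0, 0)ᵀ.
Then v_1 = N · v_2 = (3, -1, 4)ᵀ.

Sanity check: (A − (1)·I) v_1 = (0, 0, 0)ᵀ = 0. ✓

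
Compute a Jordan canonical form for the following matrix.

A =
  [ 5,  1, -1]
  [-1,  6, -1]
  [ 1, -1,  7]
J_3(6)

The characteristic polynomial is
  det(x·I − A) = x^3 - 18*x^2 + 108*x - 216 = (x - 6)^3

Eigenvalues and multiplicities (the geometric multiplicity of λ is n − rank(A − λI), which equals the number of Jordan blocks for λ):
  λ = 6: algebraic multiplicity = 3, geometric multiplicity = 1

Determining the block sizes for each eigenvalue:
  λ = 6: one block (gm = 1), so the single block has size am = 3 → block sizes [3]

Assembling the blocks gives a Jordan form
J =
  [6, 1, 0]
  [0, 6, 1]
  [0, 0, 6]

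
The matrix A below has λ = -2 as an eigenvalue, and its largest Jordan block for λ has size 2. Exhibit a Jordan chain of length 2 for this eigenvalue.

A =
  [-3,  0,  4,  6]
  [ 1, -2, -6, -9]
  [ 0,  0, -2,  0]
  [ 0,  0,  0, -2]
A Jordan chain for λ = -2 of length 2:
v_1 = (0, -2, 0, 0)ᵀ
v_2 = (4, 0, 1, 0)ᵀ

Let N = A − (-2)·I. We want v_2 with N^2 v_2 = 0 but N^1 v_2 ≠ 0; then v_{j-1} := N · v_j for j = 2, …, 2.

Pick v_2 = (4, 0, 1, 0)ᵀ.
Then v_1 = N · v_2 = (0, -2, 0, 0)ᵀ.

Sanity check: (A − (-2)·I) v_1 = (0, 0, 0, 0)ᵀ = 0. ✓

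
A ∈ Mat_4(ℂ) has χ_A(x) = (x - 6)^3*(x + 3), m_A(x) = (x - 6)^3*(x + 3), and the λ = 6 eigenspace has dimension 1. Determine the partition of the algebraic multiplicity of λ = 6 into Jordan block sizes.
Block sizes for λ = 6: [3]

Step 1 — from the characteristic polynomial, algebraic multiplicity of λ = 6 is 3. From dim ker(A − (6)·I) = 1, there are exactly 1 Jordan blocks for λ = 6.
Step 2 — from the minimal polynomial, the factor (x − 6)^3 tells us the largest block for λ = 6 has size 3.
Step 3 — with total size 3, 1 blocks, and largest block 3, the block sizes (in nonincreasing order) are [3].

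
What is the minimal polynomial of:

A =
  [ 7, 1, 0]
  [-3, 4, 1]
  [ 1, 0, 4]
x^3 - 15*x^2 + 75*x - 125

The characteristic polynomial is χ_A(x) = (x - 5)^3, so the eigenvalues are known. The minimal polynomial is
  m_A(x) = Π_λ (x − λ)^{k_λ}
where k_λ is the size of the *largest* Jordan block for λ (equivalently, the smallest k with (A − λI)^k v = 0 for every generalised eigenvector v of λ).

  λ = 5: largest Jordan block has size 3, contributing (x − 5)^3

So m_A(x) = (x - 5)^3 = x^3 - 15*x^2 + 75*x - 125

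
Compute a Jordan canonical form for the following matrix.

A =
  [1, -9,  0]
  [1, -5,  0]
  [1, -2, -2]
J_3(-2)

The characteristic polynomial is
  det(x·I − A) = x^3 + 6*x^2 + 12*x + 8 = (x + 2)^3

Eigenvalues and multiplicities (the geometric multiplicity of λ is n − rank(A − λI), which equals the number of Jordan blocks for λ):
  λ = -2: algebraic multiplicity = 3, geometric multiplicity = 1

Determining the block sizes for each eigenvalue:
  λ = -2: one block (gm = 1), so the single block has size am = 3 → block sizes [3]

Assembling the blocks gives a Jordan form
J =
  [-2,  1,  0]
  [ 0, -2,  1]
  [ 0,  0, -2]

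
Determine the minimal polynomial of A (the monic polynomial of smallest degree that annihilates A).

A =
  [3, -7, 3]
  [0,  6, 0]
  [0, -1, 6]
x^3 - 15*x^2 + 72*x - 108

The characteristic polynomial is χ_A(x) = (x - 6)^2*(x - 3), so the eigenvalues are known. The minimal polynomial is
  m_A(x) = Π_λ (x − λ)^{k_λ}
where k_λ is the size of the *largest* Jordan block for λ (equivalently, the smallest k with (A − λI)^k v = 0 for every generalised eigenvector v of λ).

  λ = 3: largest Jordan block has size 1, contributing (x − 3)
  λ = 6: largest Jordan block has size 2, contributing (x − 6)^2

So m_A(x) = (x - 6)^2*(x - 3) = x^3 - 15*x^2 + 72*x - 108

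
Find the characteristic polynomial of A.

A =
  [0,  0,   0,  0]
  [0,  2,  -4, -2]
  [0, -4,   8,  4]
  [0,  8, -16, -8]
x^4 - 2*x^3

Expanding det(x·I − A) (e.g. by cofactor expansion or by noting that A is similar to its Jordan form J, which has the same characteristic polynomial as A) gives
  χ_A(x) = x^4 - 2*x^3
which factors as x^3*(x - 2). The eigenvalues (with algebraic multiplicities) are λ = 0 with multiplicity 3, λ = 2 with multiplicity 1.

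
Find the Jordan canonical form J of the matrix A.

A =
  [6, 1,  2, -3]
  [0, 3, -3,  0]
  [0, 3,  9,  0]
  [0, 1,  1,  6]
J_2(6) ⊕ J_2(6)

The characteristic polynomial is
  det(x·I − A) = x^4 - 24*x^3 + 216*x^2 - 864*x + 1296 = (x - 6)^4

Eigenvalues and multiplicities (the geometric multiplicity of λ is n − rank(A − λI), which equals the number of Jordan blocks for λ):
  λ = 6: algebraic multiplicity = 4, geometric multiplicity = 2

Determining the block sizes for each eigenvalue:
  λ = 6: with am = 4 and gm = 2, the partition is not yet determined (e.g. several partitions of 4 into 2 parts exist). Let N = A − (6)·I. Computing rank(N^1) = 2, rank(N^2) = 0; the number of blocks of size ≥ j is rank(N^{j−1}) − rank(N^j), giving [2, 2]. So we have 2 block(s) of size 2 → block sizes [2, 2]

Assembling the blocks gives a Jordan form
J =
  [6, 1, 0, 0]
  [0, 6, 0, 0]
  [0, 0, 6, 1]
  [0, 0, 0, 6]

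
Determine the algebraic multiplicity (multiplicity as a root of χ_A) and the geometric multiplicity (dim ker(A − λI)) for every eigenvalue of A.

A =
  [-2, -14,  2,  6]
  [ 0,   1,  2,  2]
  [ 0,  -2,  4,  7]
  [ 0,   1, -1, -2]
λ = -2: alg = 1, geom = 1; λ = 1: alg = 3, geom = 1

Step 1 — factor the characteristic polynomial to read off the algebraic multiplicities:
  χ_A(x) = (x - 1)^3*(x + 2)

Step 2 — compute geometric multiplicities via the rank-nullity identity g(λ) = n − rank(A − λI):
  rank(A − (-2)·I) = 3, so dim ker(A − (-2)·I) = n − 3 = 1
  rank(A − (1)·I) = 3, so dim ker(A − (1)·I) = n − 3 = 1

Summary:
  λ = -2: algebraic multiplicity = 1, geometric multiplicity = 1
  λ = 1: algebraic multiplicity = 3, geometric multiplicity = 1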